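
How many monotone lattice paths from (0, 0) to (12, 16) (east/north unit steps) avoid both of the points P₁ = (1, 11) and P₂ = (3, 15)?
Number of paths = 30362979

Inclusion–exclusion. Total paths: C(28, 12) = 30421755. Through P₁: C(12, 1)·C(16, 11) = 52416. Through P₂: C(18, 3)·C(10, 9) = 8160. Since P₁ is strictly southwest of P₂, a monotone path through both must visit P₁ then P₂; paths through both = C(12, 1)·C(6, 2)·C(10, 9) = 1800. Avoid both = 30421755 − 52416 − 8160 + 1800 = 30362979.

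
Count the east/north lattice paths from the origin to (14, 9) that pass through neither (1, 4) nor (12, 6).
Number of paths = 592610

Inclusion–exclusion. Total paths: C(23, 14) = 817190. Through P₁: C(5, 1)·C(18, 13) = 42840. Through P₂: C(18, 12)·C(5, 2) = 185640. Since P₁ is strictly southwest of P₂, a monotone path through both must visit P₁ then P₂; paths through both = C(5, 1)·C(13, 11)·C(5, 2) = 3900. Avoid both = 817190 − 42840 − 185640 + 3900 = 592610.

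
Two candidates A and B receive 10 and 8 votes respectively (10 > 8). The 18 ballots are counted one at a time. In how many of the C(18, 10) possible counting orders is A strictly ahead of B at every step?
Strict-lead orderings = 4862

Total orderings of the 18 votes with 10 for A: C(18, 10) = 43758. By the Bertrand ballot formula (Cycle Lemma / reflection principle), the number of orderings in which A is strictly ahead of B throughout is (p − q)/(p + q) · C(p + q, p) = (10 − 8)/(10 + 8) · 43758 = 4862.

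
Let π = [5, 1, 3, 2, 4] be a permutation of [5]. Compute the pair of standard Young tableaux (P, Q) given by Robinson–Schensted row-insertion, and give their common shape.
P = [1, 2, 4] / [3] / [5];  Q = [1, 3, 5] / [2] / [4];  common shape = (3, 1, 1)

Row-insert the values π_1, π_2, … into P one at a time, bumping the leftmost entry strictly greater than the inserted value down to the next row. The recording tableau Q records, in position (i, j), the step at which that cell was added to P.
  Insert 5 (step 1): P = [5];  Q = [1]
  Insert 1 (step 2): P = [1] / [5];  Q = [1] / [2]
  Insert 3 (step 3): P = [1, 3] / [5];  Q = [1, 3] / [2]
  Insert 2 (step 4): P = [1, 2] / [3] / [5];  Q = [1, 3] / [2] / [4]
  Insert 4 (step 5): P = [1, 2, 4] / [3] / [5];  Q = [1, 3, 5] / [2] / [4]
Final shape: (3, 1, 1).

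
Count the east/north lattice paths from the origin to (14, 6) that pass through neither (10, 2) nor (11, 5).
Number of paths = 17724

Inclusion–exclusion. Total paths: C(20, 14) = 38760. Through P₁: C(12, 10)·C(8, 4) = 4620. Through P₂: C(16, 11)·C(4, 3) = 17472. Since P₁ is strictly southwest of P₂, a monotone path through both must visit P₁ then P₂; paths through both = C(12, 10)·C(4, 1)·C(4, 3) = 1056. Avoid both = 38760 − 4620 − 17472 + 1056 = 17724.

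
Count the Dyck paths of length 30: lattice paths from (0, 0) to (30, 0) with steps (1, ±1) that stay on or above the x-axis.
C_15 = 9694845

These Dyck paths are counted by the Catalan number C_n = (1/(n + 1)) · C(2n, n). For n = 15: C_15 = (1/16) · C(30, 15) = 155117520/16 = 9694845.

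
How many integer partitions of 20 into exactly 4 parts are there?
p(20, 4 parts) = 64

Partitions of n into exactly k parts are in bijection with partitions of n − k into at most k parts (subtract 1 from each part). So p(20, exactly 4) = p(16, parts ≤ 4). Computing via the recurrence p(m, j) = p(m, j−1) + p(m−j, j) gives 64.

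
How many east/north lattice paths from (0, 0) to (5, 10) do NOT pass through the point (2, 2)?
Number of paths = 2013

Total paths from (0, 0) to (5, 10): C(15, 5) = 3003. Paths through (2, 2): (paths (0, 0) → (2, 2)) × (paths (2, 2) → (5, 10)) = C(4, 2) · C(11, 3) = 6 · 165 = 990. Avoidance count = 3003 − 990 = 2013.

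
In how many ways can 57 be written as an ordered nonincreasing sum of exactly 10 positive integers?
p(57, 10 parts) = 43214

Partitions of n into exactly k parts are in bijection with partitions of n − k into at most k parts (subtract 1 from each part). So p(57, exactly 10) = p(47, parts ≤ 10). Computing via the recurrence p(m, j) = p(m, j−1) + p(m−j, j) gives 43214.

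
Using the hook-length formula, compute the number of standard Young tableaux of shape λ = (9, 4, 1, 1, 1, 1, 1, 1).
# SYT of shape (9, 4, 1, 1, 1, 1, 1, 1) = 2909907

Hook-length formula: f^λ = n! / Π hook(c), product over all cells c of the Young diagram. For λ = (9, 4, 1, 1, 1, 1, 1, 1), n = 19 boxes. Hook lengths by row (left-to-right, top-to-bottom): [16, 9, 8, 7, 5, 4, 3, 2, 1]; [10, 3, 2, 1]; [6]; [5]; [4]; [3]; [2]; [1]. Product of hooks = 41803776000. So f^λ = 19! / 41803776000 = 121645100408832000 / 41803776000 = 2909907.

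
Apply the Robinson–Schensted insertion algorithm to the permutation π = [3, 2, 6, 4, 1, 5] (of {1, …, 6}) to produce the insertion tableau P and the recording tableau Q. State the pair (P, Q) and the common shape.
P = [1, 4, 5] / [2, 6] / [3];  Q = [1, 3, 6] / [2, 4] / [5];  common shape = (3, 2, 1)

Row-insert the values π_1, π_2, … into P one at a time, bumping the leftmost entry strictly greater than the inserted value down to the next row. The recording tableau Q records, in position (i, j), the step at which that cell was added to P.
  Insert 3 (step 1): P = [3];  Q = [1]
  Insert 2 (step 2): P = [2] / [3];  Q = [1] / [2]
  Insert 6 (step 3): P = [2, 6] / [3];  Q = [1, 3] / [2]
  Insert 4 (step 4): P = [2, 4] / [3, 6];  Q = [1, 3] / [2, 4]
  Insert 1 (step 5): P = [1, 4] / [2, 6] / [3];  Q = [1, 3] / [2, 4] / [5]
  Insert 5 (step 6): P = [1, 4, 5] / [2, 6] / [3];  Q = [1, 3, 6] / [2, 4] / [5]
Final shape: (3, 2, 1).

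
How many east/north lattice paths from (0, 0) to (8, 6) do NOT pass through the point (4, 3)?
Number of paths = 1778

Total paths from (0, 0) to (8, 6): C(14, 8) = 3003. Paths through (4, 3): (paths (0, 0) → (4, 3)) × (paths (4, 3) → (8, 6)) = C(7, 4) · C(7, 4) = 35 · 35 = 1225. Avoidance count = 3003 − 1225 = 1778.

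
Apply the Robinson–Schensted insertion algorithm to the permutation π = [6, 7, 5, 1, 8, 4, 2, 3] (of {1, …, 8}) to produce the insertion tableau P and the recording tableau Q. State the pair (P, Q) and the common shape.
P = [1, 2, 3] / [4, 7, 8] / [5] / [6];  Q = [1, 2, 5] / [3, 6, 8] / [4] / [7];  common shape = (3, 3, 1, 1)

Row-insert the values π_1, π_2, … into P one at a time, bumping the leftmost entry strictly greater than the inserted value down to the next row. The recording tableau Q records, in position (i, j), the step at which that cell was added to P.
  Insert 6 (step 1): P = [6];  Q = [1]
  Insert 7 (step 2): P = [6, 7];  Q = [1, 2]
  Insert 5 (step 3): P = [5, 7] / [6];  Q = [1, 2] / [3]
  Insert 1 (step 4): P = [1, 7] / [5] / [6];  Q = [1, 2] / [3] / [4]
  Insert 8 (step 5): P = [1, 7, 8] / [5] / [6];  Q = [1, 2, 5] / [3] / [4]
  Insert 4 (step 6): P = [1, 4, 8] / [5, 7] / [6];  Q = [1, 2, 5] / [3, 6] / [4]
  Insert 2 (step 7): P = [1, 2, 8] / [4, 7] / [5] / [6];  Q = [1, 2, 5] / [3, 6] / [4] / [7]
  Insert 3 (step 8): P = [1, 2, 3] / [4, 7, 8] / [5] / [6];  Q = [1, 2, 5] / [3, 6, 8] / [4] / [7]
Final shape: (3, 3, 1, 1).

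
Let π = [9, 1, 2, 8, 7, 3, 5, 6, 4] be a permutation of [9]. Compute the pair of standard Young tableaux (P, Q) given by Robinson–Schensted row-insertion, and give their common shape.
P = [1, 2, 3, 4, 6] / [5] / [7] / [8] / [9];  Q = [1, 3, 4, 7, 8] / [2] / [5] / [6] / [9];  common shape = (5, 1, 1, 1, 1)

Row-insert the values π_1, π_2, … into P one at a time, bumping the leftmost entry strictly greater than the inserted value down to the next row. The recording tableau Q records, in position (i, j), the step at which that cell was added to P.
  Insert 9 (step 1): P = [9];  Q = [1]
  Insert 1 (step 2): P = [1] / [9];  Q = [1] / [2]
  Insert 2 (step 3): P = [1, 2] / [9];  Q = [1, 3] / [2]
  Insert 8 (step 4): P = [1, 2, 8] / [9];  Q = [1, 3, 4] / [2]
  Insert 7 (step 5): P = [1, 2, 7] / [8] / [9];  Q = [1, 3, 4] / [2] / [5]
  Insert 3 (step 6): P = [1, 2, 3] / [7] / [8] / [9];  Q = [1, 3, 4] / [2] / [5] / [6]
  Insert 5 (step 7): P = [1, 2, 3, 5] / [7] / [8] / [9];  Q = [1, 3, 4, 7] / [2] / [5] / [6]
  Insert 6 (step 8): P = [1, 2, 3, 5, 6] / [7] / [8] / [9];  Q = [1, 3, 4, 7, 8] / [2] / [5] / [6]
  Insert 4 (step 9): P = [1, 2, 3, 4, 6] / [5] / [7] / [8] / [9];  Q = [1, 3, 4, 7, 8] / [2] / [5] / [6] / [9]
Final shape: (5, 1, 1, 1, 1).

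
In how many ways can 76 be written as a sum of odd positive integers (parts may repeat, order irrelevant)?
p_odd(76) = 53250

Enumerate partitions using only odd parts via the recurrence o(n, m) = o(n, m−2) + o(n−m, m) over odd m, starting from the largest odd part ≤ n. This gives p_odd(76) = 53250. (Euler's theorem: equals the count of distinct-part partitions.)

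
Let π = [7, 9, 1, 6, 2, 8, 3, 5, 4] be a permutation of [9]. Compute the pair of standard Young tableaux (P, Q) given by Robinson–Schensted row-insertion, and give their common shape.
P = [1, 2, 3, 4] / [5, 8] / [6, 9] / [7];  Q = [1, 2, 6, 8] / [3, 4] / [5, 7] / [9];  common shape = (4, 2, 2, 1)

Row-insert the values π_1, π_2, … into P one at a time, bumping the leftmost entry strictly greater than the inserted value down to the next row. The recording tableau Q records, in position (i, j), the step at which that cell was added to P.
  Insert 7 (step 1): P = [7];  Q = [1]
  Insert 9 (step 2): P = [7, 9];  Q = [1, 2]
  Insert 1 (step 3): P = [1, 9] / [7];  Q = [1, 2] / [3]
  Insert 6 (step 4): P = [1, 6] / [7, 9];  Q = [1, 2] / [3, 4]
  Insert 2 (step 5): P = [1, 2] / [6, 9] / [7];  Q = [1, 2] / [3, 4] / [5]
  Insert 8 (step 6): P = [1, 2, 8] / [6, 9] / [7];  Q = [1, 2, 6] / [3, 4] / [5]
  Insert 3 (step 7): P = [1, 2, 3] / [6, 8] / [7, 9];  Q = [1, 2, 6] / [3, 4] / [5, 7]
  Insert 5 (step 8): P = [1, 2, 3, 5] / [6, 8] / [7, 9];  Q = [1, 2, 6, 8] / [3, 4] / [5, 7]
  Insert 4 (step 9): P = [1, 2, 3, 4] / [5, 8] / [6, 9] / [7];  Q = [1, 2, 6, 8] / [3, 4] / [5, 7] / [9]
Final shape: (4, 2, 2, 1).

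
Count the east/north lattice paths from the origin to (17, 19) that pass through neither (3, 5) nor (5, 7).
Number of paths = 5117871864

Inclusion–exclusion. Total paths: C(36, 17) = 8597496600. Through P₁: C(8, 3)·C(28, 14) = 2246529600. Through P₂: C(12, 5)·C(24, 12) = 2141691552. Since P₁ is strictly southwest of P₂, a monotone path through both must visit P₁ then P₂; paths through both = C(8, 3)·C(4, 2)·C(24, 12) = 908596416. Avoid both = 8597496600 − 2246529600 − 2141691552 + 908596416 = 5117871864.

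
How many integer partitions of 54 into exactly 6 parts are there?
p(54, 6 parts) = 7760

Partitions of n into exactly k parts are in bijection with partitions of n − k into at most k parts (subtract 1 from each part). So p(54, exactly 6) = p(48, parts ≤ 6). Computing via the recurrence p(m, j) = p(m, j−1) + p(m−j, j) gives 7760.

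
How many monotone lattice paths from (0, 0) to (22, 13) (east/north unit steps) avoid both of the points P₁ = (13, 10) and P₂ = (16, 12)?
Number of paths = 1091775615

Inclusion–exclusion. Total paths: C(35, 22) = 1476337800. Through P₁: C(23, 13)·C(12, 9) = 251694520. Through P₂: C(28, 16)·C(7, 6) = 212952285. Since P₁ is strictly southwest of P₂, a monotone path through both must visit P₁ then P₂; paths through both = C(23, 13)·C(5, 3)·C(7, 6) = 80084620. Avoid both = 1476337800 − 251694520 − 212952285 + 80084620 = 1091775615.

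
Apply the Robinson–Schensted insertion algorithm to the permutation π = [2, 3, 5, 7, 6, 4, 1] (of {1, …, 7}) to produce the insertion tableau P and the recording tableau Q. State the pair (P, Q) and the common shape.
P = [1, 3, 4, 6] / [2] / [5] / [7];  Q = [1, 2, 3, 4] / [5] / [6] / [7];  common shape = (4, 1, 1, 1)

Row-insert the values π_1, π_2, … into P one at a time, bumping the leftmost entry strictly greater than the inserted value down to the next row. The recording tableau Q records, in position (i, j), the step at which that cell was added to P.
  Insert 2 (step 1): P = [2];  Q = [1]
  Insert 3 (step 2): P = [2, 3];  Q = [1, 2]
  Insert 5 (step 3): P = [2, 3, 5];  Q = [1, 2, 3]
  Insert 7 (step 4): P = [2, 3, 5, 7];  Q = [1, 2, 3, 4]
  Insert 6 (step 5): P = [2, 3, 5, 6] / [7];  Q = [1, 2, 3, 4] / [5]
  Insert 4 (step 6): P = [2, 3, 4, 6] / [5] / [7];  Q = [1, 2, 3, 4] / [5] / [6]
  Insert 1 (step 7): P = [1, 3, 4, 6] / [2] / [5] / [7];  Q = [1, 2, 3, 4] / [5] / [6] / [7]
Final shape: (4, 1, 1, 1).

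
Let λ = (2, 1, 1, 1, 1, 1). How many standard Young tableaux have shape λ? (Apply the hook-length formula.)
# SYT of shape (2, 1, 1, 1, 1, 1) = 6

Hook-length formula: f^λ = n! / Π hook(c), product over all cells c of the Young diagram. For λ = (2, 1, 1, 1, 1, 1), n = 7 boxes. Hook lengths by row (left-to-right, top-to-bottom): [7, 1]; [5]; [4]; [3]; [2]; [1]. Product of hooks = 840. So f^λ = 7! / 840 = 5040 / 840 = 6.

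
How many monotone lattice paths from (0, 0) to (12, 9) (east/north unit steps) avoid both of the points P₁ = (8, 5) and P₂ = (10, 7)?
Number of paths = 133484

Inclusion–exclusion. Total paths: C(21, 12) = 293930. Through P₁: C(13, 8)·C(8, 4) = 90090. Through P₂: C(17, 10)·C(4, 2) = 116688. Since P₁ is strictly southwest of P₂, a monotone path through both must visit P₁ then P₂; paths through both = C(13, 8)·C(4, 2)·C(4, 2) = 46332. Avoid both = 293930 − 90090 − 116688 + 46332 = 133484.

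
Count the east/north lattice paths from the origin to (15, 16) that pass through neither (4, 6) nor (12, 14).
Number of paths = 156919835

Inclusion–exclusion. Total paths: C(31, 15) = 300540195. Through P₁: C(10, 4)·C(21, 11) = 74070360. Through P₂: C(26, 12)·C(5, 3) = 96577000. Since P₁ is strictly southwest of P₂, a monotone path through both must visit P₁ then P₂; paths through both = C(10, 4)·C(16, 8)·C(5, 3) = 27027000. Avoid both = 300540195 − 74070360 − 96577000 + 27027000 = 156919835.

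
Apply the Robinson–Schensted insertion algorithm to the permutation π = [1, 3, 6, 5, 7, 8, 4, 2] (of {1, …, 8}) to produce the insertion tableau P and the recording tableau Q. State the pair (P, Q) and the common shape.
P = [1, 2, 4, 7, 8] / [3] / [5] / [6];  Q = [1, 2, 3, 5, 6] / [4] / [7] / [8];  common shape = (5, 1, 1, 1)

Row-insert the values π_1, π_2, … into P one at a time, bumping the leftmost entry strictly greater than the inserted value down to the next row. The recording tableau Q records, in position (i, j), the step at which that cell was added to P.
  Insert 1 (step 1): P = [1];  Q = [1]
  Insert 3 (step 2): P = [1, 3];  Q = [1, 2]
  Insert 6 (step 3): P = [1, 3, 6];  Q = [1, 2, 3]
  Insert 5 (step 4): P = [1, 3, 5] / [6];  Q = [1, 2, 3] / [4]
  Insert 7 (step 5): P = [1, 3, 5, 7] / [6];  Q = [1, 2, 3, 5] / [4]
  Insert 8 (step 6): P = [1, 3, 5, 7, 8] / [6];  Q = [1, 2, 3, 5, 6] / [4]
  Insert 4 (step 7): P = [1, 3, 4, 7, 8] / [5] / [6];  Q = [1, 2, 3, 5, 6] / [4] / [7]
  Insert 2 (step 8): P = [1, 2, 4, 7, 8] / [3] / [5] / [6];  Q = [1, 2, 3, 5, 6] / [4] / [7] / [8]
Final shape: (5, 1, 1, 1).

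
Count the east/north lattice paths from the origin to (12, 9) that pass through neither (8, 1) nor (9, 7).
Number of paths = 175705

Inclusion–exclusion. Total paths: C(21, 12) = 293930. Through P₁: C(9, 8)·C(12, 4) = 4455. Through P₂: C(16, 9)·C(5, 3) = 114400. Since P₁ is strictly southwest of P₂, a monotone path through both must visit P₁ then P₂; paths through both = C(9, 8)·C(7, 1)·C(5, 3) = 630. Avoid both = 293930 − 4455 − 114400 + 630 = 175705.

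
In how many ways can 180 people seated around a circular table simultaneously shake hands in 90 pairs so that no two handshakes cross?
C_90 = 1000134600800354781929399250536541864362461089950800

These noncrossing handshakes are counted by the Catalan number C_n = (1/(n + 1)) · C(2n, n). For n = 90: C_90 = (1/91) · C(180, 90) = 91012248672832285155575331798825309656983959185522800/91 = 1000134600800354781929399250536541864362461089950800.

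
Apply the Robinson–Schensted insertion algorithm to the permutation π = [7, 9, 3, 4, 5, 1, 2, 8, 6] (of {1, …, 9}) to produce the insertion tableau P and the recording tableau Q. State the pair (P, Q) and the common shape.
P = [1, 2, 5, 6] / [3, 4, 8] / [7, 9];  Q = [1, 2, 5, 8] / [3, 4, 9] / [6, 7];  common shape = (4, 3, 2)

Row-insert the values π_1, π_2, … into P one at a time, bumping the leftmost entry strictly greater than the inserted value down to the next row. The recording tableau Q records, in position (i, j), the step at which that cell was added to P.
  Insert 7 (step 1): P = [7];  Q = [1]
  Insert 9 (step 2): P = [7, 9];  Q = [1, 2]
  Insert 3 (step 3): P = [3, 9] / [7];  Q = [1, 2] / [3]
  Insert 4 (step 4): P = [3, 4] / [7, 9];  Q = [1, 2] / [3, 4]
  Insert 5 (step 5): P = [3, 4, 5] / [7, 9];  Q = [1, 2, 5] / [3, 4]
  Insert 1 (step 6): P = [1, 4, 5] / [3, 9] / [7];  Q = [1, 2, 5] / [3, 4] / [6]
  Insert 2 (step 7): P = [1, 2, 5] / [3, 4] / [7, 9];  Q = [1, 2, 5] / [3, 4] / [6, 7]
  Insert 8 (step 8): P = [1, 2, 5, 8] / [3, 4] / [7, 9];  Q = [1, 2, 5, 8] / [3, 4] / [6, 7]
  Insert 6 (step 9): P = [1, 2, 5, 6] / [3, 4, 8] / [7, 9];  Q = [1, 2, 5, 8] / [3, 4, 9] / [6, 7]
Final shape: (4, 3, 2).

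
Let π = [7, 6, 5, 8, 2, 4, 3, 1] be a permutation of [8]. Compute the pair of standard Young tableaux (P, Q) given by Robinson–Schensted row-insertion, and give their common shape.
P = [1, 3] / [2, 8] / [4] / [5] / [6] / [7];  Q = [1, 4] / [2, 6] / [3] / [5] / [7] / [8];  common shape = (2, 2, 1, 1, 1, 1)

Row-insert the values π_1, π_2, … into P one at a time, bumping the leftmost entry strictly greater than the inserted value down to the next row. The recording tableau Q records, in position (i, j), the step at which that cell was added to P.
  Insert 7 (step 1): P = [7];  Q = [1]
  Insert 6 (step 2): P = [6] / [7];  Q = [1] / [2]
  Insert 5 (step 3): P = [5] / [6] / [7];  Q = [1] / [2] / [3]
  Insert 8 (step 4): P = [5, 8] / [6] / [7];  Q = [1, 4] / [2] / [3]
  Insert 2 (step 5): P = [2, 8] / [5] / [6] / [7];  Q = [1, 4] / [2] / [3] / [5]
  Insert 4 (step 6): P = [2, 4] / [5, 8] / [6] / [7];  Q = [1, 4] / [2, 6] / [3] / [5]
  Insert 3 (step 7): P = [2, 3] / [4, 8] / [5] / [6] / [7];  Q = [1, 4] / [2, 6] / [3] / [5] / [7]
  Insert 1 (step 8): P = [1, 3] / [2, 8] / [4] / [5] / [6] / [7];  Q = [1, 4] / [2, 6] / [3] / [5] / [7] / [8]
Final shape: (2, 2, 1, 1, 1, 1).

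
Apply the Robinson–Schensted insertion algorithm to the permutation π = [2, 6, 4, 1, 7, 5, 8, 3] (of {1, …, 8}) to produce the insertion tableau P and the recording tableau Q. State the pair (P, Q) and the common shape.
P = [1, 3, 5, 8] / [2, 4] / [6, 7];  Q = [1, 2, 5, 7] / [3, 6] / [4, 8];  common shape = (4, 2, 2)

Row-insert the values π_1, π_2, … into P one at a time, bumping the leftmost entry strictly greater than the inserted value down to the next row. The recording tableau Q records, in position (i, j), the step at which that cell was added to P.
  Insert 2 (step 1): P = [2];  Q = [1]
  Insert 6 (step 2): P = [2, 6];  Q = [1, 2]
  Insert 4 (step 3): P = [2, 4] / [6];  Q = [1, 2] / [3]
  Insert 1 (step 4): P = [1, 4] / [2] / [6];  Q = [1, 2] / [3] / [4]
  Insert 7 (step 5): P = [1, 4, 7] / [2] / [6];  Q = [1, 2, 5] / [3] / [4]
  Insert 5 (step 6): P = [1, 4, 5] / [2, 7] / [6];  Q = [1, 2, 5] / [3, 6] / [4]
  Insert 8 (step 7): P = [1, 4, 5, 8] / [2, 7] / [6];  Q = [1, 2, 5, 7] / [3, 6] / [4]
  Insert 3 (step 8): P = [1, 3, 5, 8] / [2, 4] / [6, 7];  Q = [1, 2, 5, 7] / [3, 6] / [4, 8]
Final shape: (4, 2, 2).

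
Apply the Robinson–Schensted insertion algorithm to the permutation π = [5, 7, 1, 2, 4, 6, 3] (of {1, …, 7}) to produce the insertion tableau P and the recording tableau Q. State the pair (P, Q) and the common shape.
P = [1, 2, 3, 6] / [4, 7] / [5];  Q = [1, 2, 5, 6] / [3, 4] / [7];  common shape = (4, 2, 1)

Row-insert the values π_1, π_2, … into P one at a time, bumping the leftmost entry strictly greater than the inserted value down to the next row. The recording tableau Q records, in position (i, j), the step at which that cell was added to P.
  Insert 5 (step 1): P = [5];  Q = [1]
  Insert 7 (step 2): P = [5, 7];  Q = [1, 2]
  Insert 1 (step 3): P = [1, 7] / [5];  Q = [1, 2] / [3]
  Insert 2 (step 4): P = [1, 2] / [5, 7];  Q = [1, 2] / [3, 4]
  Insert 4 (step 5): P = [1, 2, 4] / [5, 7];  Q = [1, 2, 5] / [3, 4]
  Insert 6 (step 6): P = [1, 2, 4, 6] / [5, 7];  Q = [1, 2, 5, 6] / [3, 4]
  Insert 3 (step 7): P = [1, 2, 3, 6] / [4, 7] / [5];  Q = [1, 2, 5, 6] / [3, 4] / [7]
Final shape: (4, 2, 1).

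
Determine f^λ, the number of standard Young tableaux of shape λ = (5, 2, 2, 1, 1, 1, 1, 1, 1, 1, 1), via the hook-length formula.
# SYT of shape (5, 2, 2, 1, 1, 1, 1, 1, 1, 1, 1) = 74256

Hook-length formula: f^λ = n! / Π hook(c), product over all cells c of the Young diagram. For λ = (5, 2, 2, 1, 1, 1, 1, 1, 1, 1, 1), n = 17 boxes. Hook lengths by row (left-to-right, top-to-bottom): [15, 6, 3, 2, 1]; [11, 2]; [10, 1]; [8]; [7]; [6]; [5]; [4]; [3]; [2]; [1]. Product of hooks = 4790016000. So f^λ = 17! / 4790016000 = 355687428096000 / 4790016000 = 74256.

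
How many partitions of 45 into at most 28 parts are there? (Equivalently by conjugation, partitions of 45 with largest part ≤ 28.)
p(45, parts ≤ 28) = 88219

Use the recurrence p(n, m) = p(n, m−1) + p(n−m, m): either the largest part is < m (count p(n, m−1)) or the largest part is exactly m (remove one copy of m, count p(n−m, m)). With p(0, ·) = 1 this gives p(45, parts ≤ 28) = 88219. (By conjugating Young diagrams, this also counts partitions of 45 into at most 28 parts.)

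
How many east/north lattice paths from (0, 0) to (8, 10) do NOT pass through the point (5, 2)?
Number of paths = 40293

Total paths from (0, 0) to (8, 10): C(18, 8) = 43758. Paths through (5, 2): (paths (0, 0) → (5, 2)) × (paths (5, 2) → (8, 10)) = C(7, 5) · C(11, 3) = 21 · 165 = 3465. Avoidance count = 43758 − 3465 = 40293.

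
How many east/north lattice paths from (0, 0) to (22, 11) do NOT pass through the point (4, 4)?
Number of paths = 159887720

Total paths from (0, 0) to (22, 11): C(33, 22) = 193536720. Paths through (4, 4): (paths (0, 0) → (4, 4)) × (paths (4, 4) → (22, 11)) = C(8, 4) · C(25, 18) = 70 · 480700 = 33649000. Avoidance count = 193536720 − 33649000 = 159887720.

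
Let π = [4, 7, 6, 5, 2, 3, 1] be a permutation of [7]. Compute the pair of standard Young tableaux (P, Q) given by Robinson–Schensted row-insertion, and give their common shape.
P = [1, 3] / [2, 5] / [4] / [6] / [7];  Q = [1, 2] / [3, 6] / [4] / [5] / [7];  common shape = (2, 2, 1, 1, 1)

Row-insert the values π_1, π_2, … into P one at a time, bumping the leftmost entry strictly greater than the inserted value down to the next row. The recording tableau Q records, in position (i, j), the step at which that cell was added to P.
  Insert 4 (step 1): P = [4];  Q = [1]
  Insert 7 (step 2): P = [4, 7];  Q = [1, 2]
  Insert 6 (step 3): P = [4, 6] / [7];  Q = [1, 2] / [3]
  Insert 5 (step 4): P = [4, 5] / [6] / [7];  Q = [1, 2] / [3] / [4]
  Insert 2 (step 5): P = [2, 5] / [4] / [6] / [7];  Q = [1, 2] / [3] / [4] / [5]
  Insert 3 (step 6): P = [2, 3] / [4, 5] / [6] / [7];  Q = [1, 2] / [3, 6] / [4] / [5]
  Insert 1 (step 7): P = [1, 3] / [2, 5] / [4] / [6] / [7];  Q = [1, 2] / [3, 6] / [4] / [5] / [7]
Final shape: (2, 2, 1, 1, 1).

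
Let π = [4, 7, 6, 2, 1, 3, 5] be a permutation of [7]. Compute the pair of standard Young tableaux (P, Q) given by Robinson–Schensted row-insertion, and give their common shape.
P = [1, 3, 5] / [2, 6] / [4] / [7];  Q = [1, 2, 7] / [3, 6] / [4] / [5];  common shape = (3, 2, 1, 1)

Row-insert the values π_1, π_2, … into P one at a time, bumping the leftmost entry strictly greater than the inserted value down to the next row. The recording tableau Q records, in position (i, j), the step at which that cell was added to P.
  Insert 4 (step 1): P = [4];  Q = [1]
  Insert 7 (step 2): P = [4, 7];  Q = [1, 2]
  Insert 6 (step 3): P = [4, 6] / [7];  Q = [1, 2] / [3]
  Insert 2 (step 4): P = [2, 6] / [4] / [7];  Q = [1, 2] / [3] / [4]
  Insert 1 (step 5): P = [1, 6] / [2] / [4] / [7];  Q = [1, 2] / [3] / [4] / [5]
  Insert 3 (step 6): P = [1, 3] / [2, 6] / [4] / [7];  Q = [1, 2] / [3, 6] / [4] / [5]
  Insert 5 (step 7): P = [1, 3, 5] / [2, 6] / [4] / [7];  Q = [1, 2, 7] / [3, 6] / [4] / [5]
Final shape: (3, 2, 1, 1).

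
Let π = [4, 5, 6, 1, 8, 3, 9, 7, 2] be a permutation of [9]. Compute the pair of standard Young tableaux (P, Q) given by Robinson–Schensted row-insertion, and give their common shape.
P = [1, 2, 6, 7, 9] / [3, 5, 8] / [4];  Q = [1, 2, 3, 5, 7] / [4, 6, 8] / [9];  common shape = (5, 3, 1)

Row-insert the values π_1, π_2, … into P one at a time, bumping the leftmost entry strictly greater than the inserted value down to the next row. The recording tableau Q records, in position (i, j), the step at which that cell was added to P.
  Insert 4 (step 1): P = [4];  Q = [1]
  Insert 5 (step 2): P = [4, 5];  Q = [1, 2]
  Insert 6 (step 3): P = [4, 5, 6];  Q = [1, 2, 3]
  Insert 1 (step 4): P = [1, 5, 6] / [4];  Q = [1, 2, 3] / [4]
  Insert 8 (step 5): P = [1, 5, 6, 8] / [4];  Q = [1, 2, 3, 5] / [4]
  Insert 3 (step 6): P = [1, 3, 6, 8] / [4, 5];  Q = [1, 2, 3, 5] / [4, 6]
  Insert 9 (step 7): P = [1, 3, 6, 8, 9] / [4, 5];  Q = [1, 2, 3, 5, 7] / [4, 6]
  Insert 7 (step 8): P = [1, 3, 6, 7, 9] / [4, 5, 8];  Q = [1, 2, 3, 5, 7] / [4, 6, 8]
  Insert 2 (step 9): P = [1, 2, 6, 7, 9] / [3, 5, 8] / [4];  Q = [1, 2, 3, 5, 7] / [4, 6, 8] / [9]
Final shape: (5, 3, 1).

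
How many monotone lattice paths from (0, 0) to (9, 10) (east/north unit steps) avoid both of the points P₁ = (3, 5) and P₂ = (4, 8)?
Number of paths = 60815

Inclusion–exclusion. Total paths: C(19, 9) = 92378. Through P₁: C(8, 3)·C(11, 6) = 25872. Through P₂: C(12, 4)·C(7, 5) = 10395. Since P₁ is strictly southwest of P₂, a monotone path through both must visit P₁ then P₂; paths through both = C(8, 3)·C(4, 1)·C(7, 5) = 4704. Avoid both = 92378 − 25872 − 10395 + 4704 = 60815.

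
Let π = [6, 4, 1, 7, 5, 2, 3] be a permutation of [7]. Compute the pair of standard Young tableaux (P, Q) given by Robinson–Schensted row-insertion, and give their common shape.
P = [1, 2, 3] / [4, 5] / [6, 7];  Q = [1, 4, 7] / [2, 5] / [3, 6];  common shape = (3, 2, 2)

Row-insert the values π_1, π_2, … into P one at a time, bumping the leftmost entry strictly greater than the inserted value down to the next row. The recording tableau Q records, in position (i, j), the step at which that cell was added to P.
  Insert 6 (step 1): P = [6];  Q = [1]
  Insert 4 (step 2): P = [4] / [6];  Q = [1] / [2]
  Insert 1 (step 3): P = [1] / [4] / [6];  Q = [1] / [2] / [3]
  Insert 7 (step 4): P = [1, 7] / [4] / [6];  Q = [1, 4] / [2] / [3]
  Insert 5 (step 5): P = [1, 5] / [4, 7] / [6];  Q = [1, 4] / [2, 5] / [3]
  Insert 2 (step 6): P = [1, 2] / [4, 5] / [6, 7];  Q = [1, 4] / [2, 5] / [3, 6]
  Insert 3 (step 7): P = [1, 2, 3] / [4, 5] / [6, 7];  Q = [1, 4, 7] / [2, 5] / [3, 6]
Final shape: (3, 2, 2).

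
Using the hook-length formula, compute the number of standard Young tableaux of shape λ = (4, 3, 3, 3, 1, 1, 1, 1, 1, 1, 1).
# SYT of shape (4, 3, 3, 3, 1, 1, 1, 1, 1, 1, 1) = 6046560

Hook-length formula: f^λ = n! / Π hook(c), product over all cells c of the Young diagram. For λ = (4, 3, 3, 3, 1, 1, 1, 1, 1, 1, 1), n = 20 boxes. Hook lengths by row (left-to-right, top-to-bottom): [14, 6, 5, 1]; [12, 4, 3]; [11, 3, 2]; [10, 2, 1]; [7]; [6]; [5]; [4]; [3]; [2]; [1]. Product of hooks = 402361344000. So f^λ = 20! / 402361344000 = 2432902008176640000 / 402361344000 = 6046560.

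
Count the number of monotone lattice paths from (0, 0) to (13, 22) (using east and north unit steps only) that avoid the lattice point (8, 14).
Number of paths = 1064793810

Total paths from (0, 0) to (13, 22): C(35, 13) = 1476337800. Paths through (8, 14): (paths (0, 0) → (8, 14)) × (paths (8, 14) → (13, 22)) = C(22, 8) · C(13, 5) = 319770 · 1287 = 411543990. Avoidance count = 1476337800 − 411543990 = 1064793810.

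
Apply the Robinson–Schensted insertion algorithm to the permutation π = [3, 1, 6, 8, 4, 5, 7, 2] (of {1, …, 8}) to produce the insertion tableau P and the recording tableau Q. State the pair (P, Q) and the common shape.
P = [1, 2, 5, 7] / [3, 4, 8] / [6];  Q = [1, 3, 4, 7] / [2, 5, 6] / [8];  common shape = (4, 3, 1)

Row-insert the values π_1, π_2, … into P one at a time, bumping the leftmost entry strictly greater than the inserted value down to the next row. The recording tableau Q records, in position (i, j), the step at which that cell was added to P.
  Insert 3 (step 1): P = [3];  Q = [1]
  Insert 1 (step 2): P = [1] / [3];  Q = [1] / [2]
  Insert 6 (step 3): P = [1, 6] / [3];  Q = [1, 3] / [2]
  Insert 8 (step 4): P = [1, 6, 8] / [3];  Q = [1, 3, 4] / [2]
  Insert 4 (step 5): P = [1, 4, 8] / [3, 6];  Q = [1, 3, 4] / [2, 5]
  Insert 5 (step 6): P = [1, 4, 5] / [3, 6, 8];  Q = [1, 3, 4] / [2, 5, 6]
  Insert 7 (step 7): P = [1, 4, 5, 7] / [3, 6, 8];  Q = [1, 3, 4, 7] / [2, 5, 6]
  Insert 2 (step 8): P = [1, 2, 5, 7] / [3, 4, 8] / [6];  Q = [1, 3, 4, 7] / [2, 5, 6] / [8]
Final shape: (4, 3, 1).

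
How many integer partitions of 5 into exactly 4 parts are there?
p(5, 4 parts) = 1

Partitions of n into exactly k parts ↔ partitions of n − k into at most k parts (subtract 1 from each part). For n = 5, k = 4, the partitions are: 2+1+1+1. Count = 1.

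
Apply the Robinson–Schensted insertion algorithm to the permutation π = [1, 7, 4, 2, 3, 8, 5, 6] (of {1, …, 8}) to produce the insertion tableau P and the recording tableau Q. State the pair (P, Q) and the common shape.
P = [1, 2, 3, 5, 6] / [4, 8] / [7];  Q = [1, 2, 5, 6, 8] / [3, 7] / [4];  common shape = (5, 2, 1)

Row-insert the values π_1, π_2, … into P one at a time, bumping the leftmost entry strictly greater than the inserted value down to the next row. The recording tableau Q records, in position (i, j), the step at which that cell was added to P.
  Insert 1 (step 1): P = [1];  Q = [1]
  Insert 7 (step 2): P = [1, 7];  Q = [1, 2]
  Insert 4 (step 3): P = [1, 4] / [7];  Q = [1, 2] / [3]
  Insert 2 (step 4): P = [1, 2] / [4] / [7];  Q = [1, 2] / [3] / [4]
  Insert 3 (step 5): P = [1, 2, 3] / [4] / [7];  Q = [1, 2, 5] / [3] / [4]
  Insert 8 (step 6): P = [1, 2, 3, 8] / [4] / [7];  Q = [1, 2, 5, 6] / [3] / [4]
  Insert 5 (step 7): P = [1, 2, 3, 5] / [4, 8] / [7];  Q = [1, 2, 5, 6] / [3, 7] / [4]
  Insert 6 (step 8): P = [1, 2, 3, 5, 6] / [4, 8] / [7];  Q = [1, 2, 5, 6, 8] / [3, 7] / [4]
Final shape: (5, 2, 1).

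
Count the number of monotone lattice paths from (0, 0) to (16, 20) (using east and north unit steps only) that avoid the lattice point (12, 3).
Number of paths = 7305148935

Total paths from (0, 0) to (16, 20): C(36, 16) = 7307872110. Paths through (12, 3): (paths (0, 0) → (12, 3)) × (paths (12, 3) → (16, 20)) = C(15, 12) · C(21, 4) = 455 · 5985 = 2723175. Avoidance count = 7307872110 − 2723175 = 7305148935.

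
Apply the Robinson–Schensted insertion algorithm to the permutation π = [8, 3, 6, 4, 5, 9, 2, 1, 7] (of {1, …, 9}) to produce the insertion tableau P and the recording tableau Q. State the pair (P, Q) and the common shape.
P = [1, 4, 5, 7] / [2, 9] / [3] / [6] / [8];  Q = [1, 3, 5, 6] / [2, 9] / [4] / [7] / [8];  common shape = (4, 2, 1, 1, 1)

Row-insert the values π_1, π_2, … into P one at a time, bumping the leftmost entry strictly greater than the inserted value down to the next row. The recording tableau Q records, in position (i, j), the step at which that cell was added to P.
  Insert 8 (step 1): P = [8];  Q = [1]
  Insert 3 (step 2): P = [3] / [8];  Q = [1] / [2]
  Insert 6 (step 3): P = [3, 6] / [8];  Q = [1, 3] / [2]
  Insert 4 (step 4): P = [3, 4] / [6] / [8];  Q = [1, 3] / [2] / [4]
  Insert 5 (step 5): P = [3, 4, 5] / [6] / [8];  Q = [1, 3, 5] / [2] / [4]
  Insert 9 (step 6): P = [3, 4, 5, 9] / [6] / [8];  Q = [1, 3, 5, 6] / [2] / [4]
  Insert 2 (step 7): P = [2, 4, 5, 9] / [3] / [6] / [8];  Q = [1, 3, 5, 6] / [2] / [4] / [7]
  Insert 1 (step 8): P = [1, 4, 5, 9] / [2] / [3] / [6] / [8];  Q = [1, 3, 5, 6] / [2] / [4] / [7] / [8]
  Insert 7 (step 9): P = [1, 4, 5, 7] / [2, 9] / [3] / [6] / [8];  Q = [1, 3, 5, 6] / [2, 9] / [4] / [7] / [8]
Final shape: (4, 2, 1, 1, 1).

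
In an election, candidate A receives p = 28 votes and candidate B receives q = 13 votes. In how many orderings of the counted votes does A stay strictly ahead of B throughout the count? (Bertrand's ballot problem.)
Strict-lead orderings = 6446369400

Total orderings of the 41 votes with 28 for A: C(41, 28) = 17620076360. By the Bertrand ballot formula (Cycle Lemma / reflection principle), the number of orderings in which A is strictly ahead of B throughout is (p − q)/(p + q) · C(p + q, p) = (28 − 13)/(28 + 13) · 17620076360 = 6446369400.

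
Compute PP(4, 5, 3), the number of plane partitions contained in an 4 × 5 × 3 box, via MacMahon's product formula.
PP(4, 5, 3) = 116424

Evaluate the triple product over i = 1..4, j = 1..5, k = 1..3. The factors are (2/1) · (3/2) · (4/3) · (3/2) · (4/3) · (5/4) · (4/3) · (5/4) · … (60 factors total). The numerators and denominators telescope so the product is an integer; carrying out the multiplication exactly gives PP(4, 5, 3) = 116424.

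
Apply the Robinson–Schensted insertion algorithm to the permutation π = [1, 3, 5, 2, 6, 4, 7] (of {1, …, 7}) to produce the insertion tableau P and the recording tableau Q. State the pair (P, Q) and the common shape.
P = [1, 2, 4, 6, 7] / [3, 5];  Q = [1, 2, 3, 5, 7] / [4, 6];  common shape = (5, 2)

Row-insert the values π_1, π_2, … into P one at a time, bumping the leftmost entry strictly greater than the inserted value down to the next row. The recording tableau Q records, in position (i, j), the step at which that cell was added to P.
  Insert 1 (step 1): P = [1];  Q = [1]
  Insert 3 (step 2): P = [1, 3];  Q = [1, 2]
  Insert 5 (step 3): P = [1, 3, 5];  Q = [1, 2, 3]
  Insert 2 (step 4): P = [1, 2, 5] / [3];  Q = [1, 2, 3] / [4]
  Insert 6 (step 5): P = [1, 2, 5, 6] / [3];  Q = [1, 2, 3, 5] / [4]
  Insert 4 (step 6): P = [1, 2, 4, 6] / [3, 5];  Q = [1, 2, 3, 5] / [4, 6]
  Insert 7 (step 7): P = [1, 2, 4, 6, 7] / [3, 5];  Q = [1, 2, 3, 5, 7] / [4, 6]
Final shape: (5, 2).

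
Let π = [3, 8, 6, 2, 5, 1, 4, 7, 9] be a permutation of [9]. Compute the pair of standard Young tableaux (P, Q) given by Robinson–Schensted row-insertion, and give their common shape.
P = [1, 4, 7, 9] / [2, 5] / [3, 6] / [8];  Q = [1, 2, 8, 9] / [3, 5] / [4, 7] / [6];  common shape = (4, 2, 2, 1)

Row-insert the values π_1, π_2, … into P one at a time, bumping the leftmost entry strictly greater than the inserted value down to the next row. The recording tableau Q records, in position (i, j), the step at which that cell was added to P.
  Insert 3 (step 1): P = [3];  Q = [1]
  Insert 8 (step 2): P = [3, 8];  Q = [1, 2]
  Insert 6 (step 3): P = [3, 6] / [8];  Q = [1, 2] / [3]
  Insert 2 (step 4): P = [2, 6] / [3] / [8];  Q = [1, 2] / [3] / [4]
  Insert 5 (step 5): P = [2, 5] / [3, 6] / [8];  Q = [1, 2] / [3, 5] / [4]
  Insert 1 (step 6): P = [1, 5] / [2, 6] / [3] / [8];  Q = [1, 2] / [3, 5] / [4] / [6]
  Insert 4 (step 7): P = [1, 4] / [2, 5] / [3, 6] / [8];  Q = [1, 2] / [3, 5] / [4, 7] / [6]
  Insert 7 (step 8): P = [1, 4, 7] / [2, 5] / [3, 6] / [8];  Q = [1, 2, 8] / [3, 5] / [4, 7] / [6]
  Insert 9 (step 9): P = [1, 4, 7, 9] / [2, 5] / [3, 6] / [8];  Q = [1, 2, 8, 9] / [3, 5] / [4, 7] / [6]
Final shape: (4, 2, 2, 1).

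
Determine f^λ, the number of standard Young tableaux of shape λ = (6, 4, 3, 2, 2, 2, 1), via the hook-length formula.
# SYT of shape (6, 4, 3, 2, 2, 2, 1) = 177365760

Hook-length formula: f^λ = n! / Π hook(c), product over all cells c of the Young diagram. For λ = (6, 4, 3, 2, 2, 2, 1), n = 20 boxes. Hook lengths by row (left-to-right, top-to-bottom): [12, 10, 6, 4, 2, 1]; [9, 7, 3, 1]; [7, 5, 1]; [5, 3]; [4, 2]; [3, 1]; [1]. Product of hooks = 13716864000. So f^λ = 20! / 13716864000 = 2432902008176640000 / 13716864000 = 177365760.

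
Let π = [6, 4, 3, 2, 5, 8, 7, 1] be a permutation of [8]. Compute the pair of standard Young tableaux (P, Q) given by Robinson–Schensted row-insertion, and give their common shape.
P = [1, 5, 7] / [2, 8] / [3] / [4] / [6];  Q = [1, 5, 6] / [2, 7] / [3] / [4] / [8];  common shape = (3, 2, 1, 1, 1)

Row-insert the values π_1, π_2, … into P one at a time, bumping the leftmost entry strictly greater than the inserted value down to the next row. The recording tableau Q records, in position (i, j), the step at which that cell was added to P.
  Insert 6 (step 1): P = [6];  Q = [1]
  Insert 4 (step 2): P = [4] / [6];  Q = [1] / [2]
  Insert 3 (step 3): P = [3] / [4] / [6];  Q = [1] / [2] / [3]
  Insert 2 (step 4): P = [2] / [3] / [4] / [6];  Q = [1] / [2] / [3] / [4]
  Insert 5 (step 5): P = [2, 5] / [3] / [4] / [6];  Q = [1, 5] / [2] / [3] / [4]
  Insert 8 (step 6): P = [2, 5, 8] / [3] / [4] / [6];  Q = [1, 5, 6] / [2] / [3] / [4]
  Insert 7 (step 7): P = [2, 5, 7] / [3, 8] / [4] / [6];  Q = [1, 5, 6] / [2, 7] / [3] / [4]
  Insert 1 (step 8): P = [1, 5, 7] / [2, 8] / [3] / [4] / [6];  Q = [1, 5, 6] / [2, 7] / [3] / [4] / [8]
Final shape: (3, 2, 1, 1, 1).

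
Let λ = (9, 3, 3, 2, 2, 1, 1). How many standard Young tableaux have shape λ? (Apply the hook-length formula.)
# SYT of shape (9, 3, 3, 2, 2, 1, 1) = 244432188

Hook-length formula: f^λ = n! / Π hook(c), product over all cells c of the Young diagram. For λ = (9, 3, 3, 2, 2, 1, 1), n = 21 boxes. Hook lengths by row (left-to-right, top-to-bottom): [15, 12, 9, 6, 5, 4, 3, 2, 1]; [8, 5, 2]; [7, 4, 1]; [5, 2]; [4, 1]; [2]; [1]. Product of hooks = 209018880000. So f^λ = 21! / 209018880000 = 51090942171709440000 / 209018880000 = 244432188.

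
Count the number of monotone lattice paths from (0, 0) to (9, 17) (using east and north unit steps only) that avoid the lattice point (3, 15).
Number of paths = 3101702

Total paths from (0, 0) to (9, 17): C(26, 9) = 3124550. Paths through (3, 15): (paths (0, 0) → (3, 15)) × (paths (3, 15) → (9, 17)) = C(18, 3) · C(8, 6) = 816 · 28 = 22848. Avoidance count = 3124550 − 22848 = 3101702.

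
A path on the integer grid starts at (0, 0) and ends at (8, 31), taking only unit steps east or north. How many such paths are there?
Number of paths = 61523748

A monotone lattice path from (0, 0) to (8, 31) consists of 8 east steps and 31 north steps in some order, so it is determined by which 8 of the 39 steps are east. The count is C(39, 8) = 61523748.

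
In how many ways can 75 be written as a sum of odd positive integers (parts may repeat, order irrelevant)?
p_odd(75) = 48446

Enumerate partitions using only odd parts via the recurrence o(n, m) = o(n, m−2) + o(n−m, m) over odd m, starting from the largest odd part ≤ n. This gives p_odd(75) = 48446. (Euler's theorem: equals the count of distinct-part partitions.)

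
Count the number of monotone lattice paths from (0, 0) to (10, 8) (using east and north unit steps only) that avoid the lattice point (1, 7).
Number of paths = 43678

Total paths from (0, 0) to (10, 8): C(18, 10) = 43758. Paths through (1, 7): (paths (0, 0) → (1, 7)) × (paths (1, 7) → (10, 8)) = C(8, 1) · C(10, 9) = 8 · 10 = 80. Avoidance count = 43758 − 80 = 43678.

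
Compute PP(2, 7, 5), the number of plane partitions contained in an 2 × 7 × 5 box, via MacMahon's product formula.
PP(2, 7, 5) = 169884

Evaluate the triple product over i = 1..2, j = 1..7, k = 1..5. The factors are (2/1) · (3/2) · (4/3) · (5/4) · (6/5) · (3/2) · (4/3) · (5/4) · … (70 factors total). The numerators and denominators telescope so the product is an integer; carrying out the multiplication exactly gives PP(2, 7, 5) = 169884.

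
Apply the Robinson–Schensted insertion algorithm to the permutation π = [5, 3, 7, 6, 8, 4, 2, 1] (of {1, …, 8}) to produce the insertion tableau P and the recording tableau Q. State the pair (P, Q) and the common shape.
P = [1, 4, 8] / [2, 6] / [3] / [5] / [7];  Q = [1, 3, 5] / [2, 4] / [6] / [7] / [8];  common shape = (3, 2, 1, 1, 1)

Row-insert the values π_1, π_2, … into P one at a time, bumping the leftmost entry strictly greater than the inserted value down to the next row. The recording tableau Q records, in position (i, j), the step at which that cell was added to P.
  Insert 5 (step 1): P = [5];  Q = [1]
  Insert 3 (step 2): P = [3] / [5];  Q = [1] / [2]
  Insert 7 (step 3): P = [3, 7] / [5];  Q = [1, 3] / [2]
  Insert 6 (step 4): P = [3, 6] / [5, 7];  Q = [1, 3] / [2, 4]
  Insert 8 (step 5): P = [3, 6, 8] / [5, 7];  Q = [1, 3, 5] / [2, 4]
  Insert 4 (step 6): P = [3, 4, 8] / [5, 6] / [7];  Q = [1, 3, 5] / [2, 4] / [6]
  Insert 2 (step 7): P = [2, 4, 8] / [3, 6] / [5] / [7];  Q = [1, 3, 5] / [2, 4] / [6] / [7]
  Insert 1 (step 8): P = [1, 4, 8] / [2, 6] / [3] / [5] / [7];  Q = [1, 3, 5] / [2, 4] / [6] / [7] / [8]
Final shape: (3, 2, 1, 1, 1).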